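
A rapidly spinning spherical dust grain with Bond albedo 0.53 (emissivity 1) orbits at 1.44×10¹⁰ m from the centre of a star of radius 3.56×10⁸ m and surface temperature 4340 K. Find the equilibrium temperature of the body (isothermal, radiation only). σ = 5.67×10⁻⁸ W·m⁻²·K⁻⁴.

T ≈ 400 K

The star's surface emits σT_*⁴; at distance d the flux is S = σT_*⁴(R_*/d)².
S = 5.67×10⁻⁸·(4340)⁴·(3.56×10⁸/1.44×10¹⁰)² = 12290 W/m².
For an isothermal sphere T⁴ = (1−a)S/(4σ) = 2.548×10¹⁰ K⁴.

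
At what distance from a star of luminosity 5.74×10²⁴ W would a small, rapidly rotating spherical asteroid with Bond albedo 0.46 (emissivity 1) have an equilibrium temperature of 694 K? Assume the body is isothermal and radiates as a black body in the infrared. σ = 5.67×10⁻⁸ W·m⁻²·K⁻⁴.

d ≈ 2.17×10⁹ m

For an isothermal black-emitting sphere, (1−a)S·πr² = σ·4πr²·T⁴ ⇒ S = 4σT⁴/(1−a).
S = 4·5.67×10⁻⁸·(694)⁴/0.540 = 97430 W/m².
Flux falls as S = L/(4πd²), so d = √(L/(4πS)) = √(5.74×10²⁴/(4π·97430)).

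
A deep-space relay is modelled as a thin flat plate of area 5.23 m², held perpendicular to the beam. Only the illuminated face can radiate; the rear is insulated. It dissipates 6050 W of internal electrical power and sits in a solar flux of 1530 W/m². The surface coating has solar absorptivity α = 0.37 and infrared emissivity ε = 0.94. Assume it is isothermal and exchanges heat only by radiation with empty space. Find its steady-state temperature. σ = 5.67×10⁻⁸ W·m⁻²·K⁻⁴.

T ≈ 424 K

At steady state, absorbed solar power + internal power = radiated power.
Absorbed: α·S·A_cross = 0.37·1530·5.230 = 2961 W (cross-section A).
Total input = 2961 + 6050 = 9011 W.
Radiated: εσ·A_surf·T⁴ with A_surf = A = 5.230 m².
T⁴ = 9011/(0.94·5.67×10⁻⁸·5.230) = 3.233×10¹⁰ K⁴.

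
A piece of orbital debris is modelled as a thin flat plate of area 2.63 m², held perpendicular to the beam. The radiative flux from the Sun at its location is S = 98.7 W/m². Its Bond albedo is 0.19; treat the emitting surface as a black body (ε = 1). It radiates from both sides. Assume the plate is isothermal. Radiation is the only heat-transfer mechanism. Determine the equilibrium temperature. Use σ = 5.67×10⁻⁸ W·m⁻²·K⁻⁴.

T ≈ 163 K

At equilibrium, absorbed power = emitted power.
Absorbing cross-section = A = 2.630 m²; emitting surface = 2A = 5.260 m² (ratio 2).
(1−a)S·A_cross = εσ·A_surf·T⁴  ⇒  T⁴ = (1−a)S/(2σ).
T⁴ = 0.810·98.7/(2·5.67×10⁻⁸) = 7.050×10⁸ K⁴.
T = (7.050×10⁸)^(1/4).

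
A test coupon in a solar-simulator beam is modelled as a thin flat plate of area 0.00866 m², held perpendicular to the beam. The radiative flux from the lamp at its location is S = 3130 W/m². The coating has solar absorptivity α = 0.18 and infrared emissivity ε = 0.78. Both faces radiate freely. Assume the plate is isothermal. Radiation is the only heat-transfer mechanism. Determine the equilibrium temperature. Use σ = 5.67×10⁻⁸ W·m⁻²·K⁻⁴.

T ≈ 283 K

At equilibrium, absorbed power = emitted power.
Absorbing cross-section = A = 0.008660 m²; emitting surface = 2A = 0.01732 m² (ratio 2).
αS·A_cross = εσ·A_surf·T⁴  ⇒  T⁴ = αS/(ε·2σ).
T⁴ = 0.180·3130/(0.78·2·5.67×10⁻⁸) = 6.370×10⁹ K⁴.
T = (6.370×10⁹)^(1/4).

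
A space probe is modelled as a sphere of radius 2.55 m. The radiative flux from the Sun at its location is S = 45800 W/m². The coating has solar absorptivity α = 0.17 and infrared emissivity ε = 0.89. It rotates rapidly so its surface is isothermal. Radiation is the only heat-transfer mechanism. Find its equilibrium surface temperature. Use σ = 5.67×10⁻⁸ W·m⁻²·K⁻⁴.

At equilibrium, absorbed power = emitted power.
Absorbing cross-section = πr² = 20.43 m²; emitting surface = 4πr² = 81.71 m² (ratio 4).
αS·A_cross = εσ·A_surf·T⁴  ⇒  T⁴ = αS/(ε·4σ).
T⁴ = 0.170·45800/(0.89·4·5.67×10⁻⁸) = 3.857×10¹⁰ K⁴.
T = (3.857×10¹⁰)^(1/4).

T ≈ 443 K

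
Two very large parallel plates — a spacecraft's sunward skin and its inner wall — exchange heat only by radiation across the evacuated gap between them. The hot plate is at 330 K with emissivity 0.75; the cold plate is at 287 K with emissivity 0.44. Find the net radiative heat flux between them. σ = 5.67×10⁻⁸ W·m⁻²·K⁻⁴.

q ≈ 110 W/m²

For two infinite grey parallel plates, q = σ(T₁⁴ − T₂⁴)/(1/ε₁ + 1/ε₂ − 1).
T₁⁴ − T₂⁴ = 1.186×10¹⁰ − 6.785×10⁹ = 5.075×10⁹ K⁴.
1/ε₁ + 1/ε₂ − 1 = 1.333 + 2.273 − 1 = 2.606.
q = 5.67×10⁻⁸ × 5.075×10⁹ / 2.606.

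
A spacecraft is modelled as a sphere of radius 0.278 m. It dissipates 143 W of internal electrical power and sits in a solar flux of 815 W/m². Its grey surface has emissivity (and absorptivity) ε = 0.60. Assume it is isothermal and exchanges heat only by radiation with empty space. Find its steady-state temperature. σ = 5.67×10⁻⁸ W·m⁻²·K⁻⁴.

T ≈ 298 K

At steady state, absorbed solar power + internal power = radiated power.
Absorbed: α·S·A_cross = 0.60·815·0.2428 = 118.7 W (cross-section πr²).
Total input = 118.7 + 143 = 261.7 W.
Radiated: εσ·A_surf·T⁴ with A_surf = 4πr² = 0.9712 m².
T⁴ = 261.7/(0.60·5.67×10⁻⁸·0.9712) = 7.922×10⁹ K⁴.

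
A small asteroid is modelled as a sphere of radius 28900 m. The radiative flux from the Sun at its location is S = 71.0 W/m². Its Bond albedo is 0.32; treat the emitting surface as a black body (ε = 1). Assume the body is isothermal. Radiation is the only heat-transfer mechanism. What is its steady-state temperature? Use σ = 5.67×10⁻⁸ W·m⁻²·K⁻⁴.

T ≈ 121 K

At equilibrium, absorbed power = emitted power.
Absorbing cross-section = πr² = 2.624×10⁹ m²; emitting surface = 4πr² = 1.050×10¹⁰ m² (ratio 4).
(1−a)S·A_cross = εσ·A_surf·T⁴  ⇒  T⁴ = (1−a)S/(4σ).
T⁴ = 0.680·71.0/(4·5.67×10⁻⁸) = 2.129×10⁸ K⁴.
T = (2.129×10⁸)^(1/4).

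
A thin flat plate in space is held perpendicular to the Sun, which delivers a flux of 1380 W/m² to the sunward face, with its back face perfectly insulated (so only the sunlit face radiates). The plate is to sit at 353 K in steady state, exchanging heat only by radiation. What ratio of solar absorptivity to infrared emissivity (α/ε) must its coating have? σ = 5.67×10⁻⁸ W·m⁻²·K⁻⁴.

Balance: αS·A = εσ·1A·T⁴ ⇒ α/ε = σT⁴/S.
α/ε = 5.67×10⁻⁸·(353)⁴/1380 = 5.67×10⁻⁸·1.553×10¹⁰/1380.

α/ε ≈ 0.638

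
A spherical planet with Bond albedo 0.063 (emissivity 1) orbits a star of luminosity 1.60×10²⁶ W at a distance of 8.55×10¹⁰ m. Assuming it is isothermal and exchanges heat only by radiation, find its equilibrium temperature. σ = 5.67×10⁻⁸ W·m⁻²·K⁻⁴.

First find the stellar flux at distance d: S = L/(4πd²) = 1.60×10²⁶/(4π·(8.55×10¹⁰)²) = 1742 W/m².
For an isothermal sphere, absorbed (1−a)S·πr² = emitted σ·4πr²·T⁴, so T⁴ = (1−a)S/(4σ).
T⁴ = 0.937·1742/(4·5.67×10⁻⁸) = 7.196×10⁹ K⁴.

T ≈ 291 K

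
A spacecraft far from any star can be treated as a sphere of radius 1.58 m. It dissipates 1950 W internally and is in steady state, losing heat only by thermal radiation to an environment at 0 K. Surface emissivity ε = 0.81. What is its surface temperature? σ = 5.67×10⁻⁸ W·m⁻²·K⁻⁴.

Steady state: internal power = radiated power, P = εσA T⁴.
Radiating area A = 4πr² = 31.37 m².
T⁴ = P/(εσA) = 1950/(0.81·5.67×10⁻⁸·31.37) = 1.353×10⁹ K⁴.
T = (1.353×10⁹)^(1/4).

T ≈ 192 K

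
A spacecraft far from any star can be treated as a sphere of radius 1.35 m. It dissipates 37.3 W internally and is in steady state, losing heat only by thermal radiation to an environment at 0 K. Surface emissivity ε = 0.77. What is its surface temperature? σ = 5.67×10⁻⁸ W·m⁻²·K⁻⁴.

T ≈ 78.2 K

Steady state: internal power = radiated power, P = εσA T⁴.
Radiating area A = 4πr² = 22.90 m².
T⁴ = P/(εσA) = 37.3/(0.77·5.67×10⁻⁸·22.90) = 3.730×10⁷ K⁴.
T = (3.730×10⁷)^(1/4).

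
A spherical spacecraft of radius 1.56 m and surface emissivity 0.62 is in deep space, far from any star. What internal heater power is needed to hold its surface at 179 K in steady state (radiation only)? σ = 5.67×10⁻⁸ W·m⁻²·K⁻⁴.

P ≈ 1100 W

P = εσ·4πr²·T⁴.
4πr² = 30.58 m²; T⁴ = 1.027×10⁹ K⁴.
P = 0.62·5.67×10⁻⁸·30.58·1.027×10⁹.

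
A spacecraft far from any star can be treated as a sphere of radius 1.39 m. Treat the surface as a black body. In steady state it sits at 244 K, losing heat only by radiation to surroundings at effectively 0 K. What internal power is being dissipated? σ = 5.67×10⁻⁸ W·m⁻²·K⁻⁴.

Steady state: P = εσA T⁴.
A = 4πr² = 24.28 m²; T⁴ = (244)⁴ = 3.545×10⁹ K⁴.
P = 1.0 × 5.67×10⁻⁸ × 24.28 × 3.545×10⁹.

P ≈ 4880 W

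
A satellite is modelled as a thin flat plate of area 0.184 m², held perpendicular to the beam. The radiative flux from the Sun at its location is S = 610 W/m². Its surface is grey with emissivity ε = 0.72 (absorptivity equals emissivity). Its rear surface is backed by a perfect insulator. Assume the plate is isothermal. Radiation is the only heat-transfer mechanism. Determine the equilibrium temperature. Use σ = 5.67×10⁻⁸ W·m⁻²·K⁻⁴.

T ≈ 322 K

At equilibrium, absorbed power = emitted power.
Absorbing cross-section = A = 0.1840 m²; emitting surface = A = 0.1840 m² (ratio 1).
εS·A_cross = εσ·A_surf·T⁴  ⇒  T⁴ = S/(1σ)   (ε cancels).
T⁴ = 610/(1·5.67×10⁻⁸) = 1.076×10¹⁰ K⁴.
T = (1.076×10¹⁰)^(1/4).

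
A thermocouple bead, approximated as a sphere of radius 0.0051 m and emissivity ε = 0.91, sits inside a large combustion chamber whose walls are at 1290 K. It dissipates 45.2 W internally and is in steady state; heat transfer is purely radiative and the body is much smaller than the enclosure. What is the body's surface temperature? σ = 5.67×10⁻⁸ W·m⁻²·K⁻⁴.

For a small grey body in a large enclosure, net radiated power = εσA(T⁴ − T_w⁴).
Steady state: P = εσA(T⁴ − T_w⁴) with A = 4πr² = 3.269×10⁻⁴ m².
T⁴ = P/(εσA) + T_w⁴ = 45.2/(0.91·5.67×10⁻⁸·3.269×10⁻⁴) + (1290)⁴
    = 2.680×10¹² + 2.769×10¹² = 5.449×10¹² K⁴.

T ≈ 1530 K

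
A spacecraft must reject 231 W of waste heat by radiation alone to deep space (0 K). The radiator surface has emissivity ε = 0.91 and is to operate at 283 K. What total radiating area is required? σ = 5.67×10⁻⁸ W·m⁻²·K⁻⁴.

P = εσA T⁴ ⇒ A = P/(εσT⁴).
T⁴ = 6.414×10⁹ K⁴.
A = 231/(0.91 × 5.67×10⁻⁸ × 6.414×10⁹).

A ≈ 0.698 m²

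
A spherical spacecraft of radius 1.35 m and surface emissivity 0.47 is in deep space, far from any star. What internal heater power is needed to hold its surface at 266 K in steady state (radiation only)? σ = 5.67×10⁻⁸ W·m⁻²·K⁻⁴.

P ≈ 3060 W

P = εσ·4πr²·T⁴.
4πr² = 22.90 m²; T⁴ = 5.006×10⁹ K⁴.
P = 0.47·5.67×10⁻⁸·22.90·5.006×10⁹.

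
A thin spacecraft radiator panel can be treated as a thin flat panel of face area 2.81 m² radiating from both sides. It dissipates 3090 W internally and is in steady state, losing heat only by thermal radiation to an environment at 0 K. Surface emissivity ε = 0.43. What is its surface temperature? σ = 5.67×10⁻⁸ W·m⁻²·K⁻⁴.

T ≈ 388 K

Steady state: internal power = radiated power, P = εσA T⁴.
Radiating area A = 2·2.81 = 5.620 m².
T⁴ = P/(εσA) = 3090/(0.43·5.67×10⁻⁸·5.620) = 2.255×10¹⁰ K⁴.
T = (2.255×10¹⁰)^(1/4).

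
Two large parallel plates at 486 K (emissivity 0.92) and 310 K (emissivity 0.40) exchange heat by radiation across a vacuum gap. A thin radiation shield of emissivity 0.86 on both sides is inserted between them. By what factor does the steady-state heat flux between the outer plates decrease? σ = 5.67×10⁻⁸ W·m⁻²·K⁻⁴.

Without shield: q₀ = σΔ(T⁴)/(1/ε₁+1/ε₂−1) with denominator 2.587.
With shield the two gaps are in series; the resistances add: (1/ε₁+1/ε_s−1)+(1/ε_s+1/ε₂−1) = 1.250+2.663 = 3.913.
Heat-flux ratio q₀/q = 3.913/2.587.

factor ≈ 1.51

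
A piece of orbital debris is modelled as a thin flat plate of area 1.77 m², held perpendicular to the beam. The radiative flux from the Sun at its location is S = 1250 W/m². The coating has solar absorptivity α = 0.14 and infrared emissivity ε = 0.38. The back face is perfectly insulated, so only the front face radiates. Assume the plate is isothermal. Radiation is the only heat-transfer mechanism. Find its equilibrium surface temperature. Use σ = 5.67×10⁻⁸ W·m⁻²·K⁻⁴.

At equilibrium, absorbed power = emitted power.
Absorbing cross-section = A = 1.770 m²; emitting surface = A = 1.770 m² (ratio 1).
αS·A_cross = εσ·A_surf·T⁴  ⇒  T⁴ = αS/(ε·1σ).
T⁴ = 0.140·1250/(0.38·1·5.67×10⁻⁸) = 8.122×10⁹ K⁴.
T = (8.122×10⁹)^(1/4).

T ≈ 300 K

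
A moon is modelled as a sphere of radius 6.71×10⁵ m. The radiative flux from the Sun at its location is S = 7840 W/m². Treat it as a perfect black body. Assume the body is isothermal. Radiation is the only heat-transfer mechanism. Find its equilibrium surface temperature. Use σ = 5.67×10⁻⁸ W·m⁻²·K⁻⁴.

At equilibrium, absorbed power = emitted power.
Absorbing cross-section = πr² = 1.414×10¹² m²; emitting surface = 4πr² = 5.658×10¹² m² (ratio 4).
S·A_cross = εσ·A_surf·T⁴  ⇒  T⁴ = S/(4σ).
T⁴ = 1.00·7840/(4·5.67×10⁻⁸) = 3.457×10¹⁰ K⁴.
T = (3.457×10¹⁰)^(1/4).

T ≈ 431 K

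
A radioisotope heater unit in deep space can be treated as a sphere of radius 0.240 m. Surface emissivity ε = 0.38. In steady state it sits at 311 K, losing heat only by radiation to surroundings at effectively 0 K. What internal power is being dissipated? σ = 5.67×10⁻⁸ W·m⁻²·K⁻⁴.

Steady state: P = εσA T⁴.
A = 4πr² = 0.7238 m²; T⁴ = (311)⁴ = 9.355×10⁹ K⁴.
P = 0.38 × 5.67×10⁻⁸ × 0.7238 × 9.355×10⁹.

P ≈ 146 W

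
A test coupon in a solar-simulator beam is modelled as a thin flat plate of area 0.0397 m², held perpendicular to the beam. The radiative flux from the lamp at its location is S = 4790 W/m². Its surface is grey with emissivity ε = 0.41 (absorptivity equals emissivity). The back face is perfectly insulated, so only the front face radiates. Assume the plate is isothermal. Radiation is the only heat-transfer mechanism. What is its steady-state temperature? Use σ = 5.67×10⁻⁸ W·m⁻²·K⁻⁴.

T ≈ 539 K

At equilibrium, absorbed power = emitted power.
Absorbing cross-section = A = 0.03970 m²; emitting surface = A = 0.03970 m² (ratio 1).
εS·A_cross = εσ·A_surf·T⁴  ⇒  T⁴ = S/(1σ)   (ε cancels).
T⁴ = 4790/(1·5.67×10⁻⁸) = 8.448×10¹⁰ K⁴.
T = (8.448×10¹⁰)^(1/4).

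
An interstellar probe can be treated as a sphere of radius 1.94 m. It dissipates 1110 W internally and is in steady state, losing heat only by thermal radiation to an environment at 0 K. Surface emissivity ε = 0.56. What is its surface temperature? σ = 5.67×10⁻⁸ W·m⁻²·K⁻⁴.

T ≈ 165 K

Steady state: internal power = radiated power, P = εσA T⁴.
Radiating area A = 4πr² = 47.29 m².
T⁴ = P/(εσA) = 1110/(0.56·5.67×10⁻⁸·47.29) = 7.392×10⁸ K⁴.
T = (7.392×10⁸)^(1/4).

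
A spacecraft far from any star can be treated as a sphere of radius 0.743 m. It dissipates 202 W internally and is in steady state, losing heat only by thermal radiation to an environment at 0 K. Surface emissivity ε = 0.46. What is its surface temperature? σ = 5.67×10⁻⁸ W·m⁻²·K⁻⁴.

T ≈ 183 K

Steady state: internal power = radiated power, P = εσA T⁴.
Radiating area A = 4πr² = 6.937 m².
T⁴ = P/(εσA) = 202/(0.46·5.67×10⁻⁸·6.937) = 1.116×10⁹ K⁴.
T = (1.116×10⁹)^(1/4).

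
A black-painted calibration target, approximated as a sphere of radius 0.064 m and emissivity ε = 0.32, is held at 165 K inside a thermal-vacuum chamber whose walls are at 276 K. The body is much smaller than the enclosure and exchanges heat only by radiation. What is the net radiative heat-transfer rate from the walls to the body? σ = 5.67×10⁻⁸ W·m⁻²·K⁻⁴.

For a small grey body in a large enclosure: P_net = εσA(T_body⁴ − T_wall⁴).
A = 4πr² = 0.05147 m²; T_body⁴ − T_wall⁴ = 7.412×10⁸ − 5.803×10⁹ = -5.062×10⁹ K⁴.
|P_net| = 0.32·5.67×10⁻⁸·0.05147·5.062×10⁹.

P_net ≈ 4.73 W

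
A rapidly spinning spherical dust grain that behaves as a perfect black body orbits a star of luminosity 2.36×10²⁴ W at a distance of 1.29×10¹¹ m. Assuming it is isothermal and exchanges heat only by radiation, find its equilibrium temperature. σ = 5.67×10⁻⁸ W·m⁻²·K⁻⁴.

First find the stellar flux at distance d: S = L/(4πd²) = 2.36×10²⁴/(4π·(1.29×10¹¹)²) = 11.29 W/m².
For an isothermal sphere, absorbed (1−a)S·πr² = emitted σ·4πr²·T⁴, so T⁴ = (1−a)S/(4σ).
T⁴ = 1.00·11.29/(4·5.67×10⁻⁸) = 4.976×10⁷ K⁴.

T ≈ 84.0 K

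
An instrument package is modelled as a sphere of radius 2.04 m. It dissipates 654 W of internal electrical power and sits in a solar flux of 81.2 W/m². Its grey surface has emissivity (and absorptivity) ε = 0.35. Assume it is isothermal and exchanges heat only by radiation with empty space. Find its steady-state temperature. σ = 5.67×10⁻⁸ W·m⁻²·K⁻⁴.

At steady state, absorbed solar power + internal power = radiated power.
Absorbed: α·S·A_cross = 0.35·81.2·13.07 = 371.6 W (cross-section πr²).
Total input = 371.6 + 654 = 1026 W.
Radiated: εσ·A_surf·T⁴ with A_surf = 4πr² = 52.30 m².
T⁴ = 1026/(0.35·5.67×10⁻⁸·52.30) = 9.882×10⁸ K⁴.

T ≈ 177 K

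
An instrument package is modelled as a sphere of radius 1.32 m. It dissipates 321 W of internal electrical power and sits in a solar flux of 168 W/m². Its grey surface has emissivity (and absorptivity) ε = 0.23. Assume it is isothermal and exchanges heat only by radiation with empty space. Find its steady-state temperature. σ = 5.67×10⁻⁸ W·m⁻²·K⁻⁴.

At steady state, absorbed solar power + internal power = radiated power.
Absorbed: α·S·A_cross = 0.23·168·5.474 = 211.5 W (cross-section πr²).
Total input = 211.5 + 321 = 532.5 W.
Radiated: εσ·A_surf·T⁴ with A_surf = 4πr² = 21.90 m².
T⁴ = 532.5/(0.23·5.67×10⁻⁸·21.90) = 1.865×10⁹ K⁴.

T ≈ 208 K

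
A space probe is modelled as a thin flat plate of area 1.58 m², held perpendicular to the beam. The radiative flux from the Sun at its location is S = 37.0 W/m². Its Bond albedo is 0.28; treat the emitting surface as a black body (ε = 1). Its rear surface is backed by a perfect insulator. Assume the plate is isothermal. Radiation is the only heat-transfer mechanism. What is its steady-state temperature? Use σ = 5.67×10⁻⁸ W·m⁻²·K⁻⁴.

T ≈ 147 K

At equilibrium, absorbed power = emitted power.
Absorbing cross-section = A = 1.580 m²; emitting surface = A = 1.580 m² (ratio 1).
(1−a)S·A_cross = εσ·A_surf·T⁴  ⇒  T⁴ = (1−a)S/(1σ).
T⁴ = 0.720·37.0/(1·5.67×10⁻⁸) = 4.698×10⁸ K⁴.
T = (4.698×10⁸)^(1/4).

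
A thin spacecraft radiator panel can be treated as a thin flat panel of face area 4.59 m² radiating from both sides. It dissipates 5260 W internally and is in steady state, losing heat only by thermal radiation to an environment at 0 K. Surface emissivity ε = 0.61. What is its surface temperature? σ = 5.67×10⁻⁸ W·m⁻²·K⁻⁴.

Steady state: internal power = radiated power, P = εσA T⁴.
Radiating area A = 2·4.59 = 9.180 m².
T⁴ = P/(εσA) = 5260/(0.61·5.67×10⁻⁸·9.180) = 1.657×10¹⁰ K⁴.
T = (1.657×10¹⁰)^(1/4).

T ≈ 359 K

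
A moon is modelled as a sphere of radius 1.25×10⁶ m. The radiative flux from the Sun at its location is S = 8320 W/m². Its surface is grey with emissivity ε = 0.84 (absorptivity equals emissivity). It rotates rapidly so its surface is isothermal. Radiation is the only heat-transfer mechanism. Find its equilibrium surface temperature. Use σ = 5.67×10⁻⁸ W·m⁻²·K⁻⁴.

T ≈ 438 K

At equilibrium, absorbed power = emitted power.
Absorbing cross-section = πr² = 4.909×10¹² m²; emitting surface = 4πr² = 1.963×10¹³ m² (ratio 4).
εS·A_cross = εσ·A_surf·T⁴  ⇒  T⁴ = S/(4σ)   (ε cancels).
T⁴ = 8320/(4·5.67×10⁻⁸) = 3.668×10¹⁰ K⁴.
T = (3.668×10¹⁰)^(1/4).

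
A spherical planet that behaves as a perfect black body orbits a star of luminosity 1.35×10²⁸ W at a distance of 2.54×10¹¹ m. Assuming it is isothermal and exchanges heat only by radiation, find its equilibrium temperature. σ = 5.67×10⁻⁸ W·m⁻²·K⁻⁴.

First find the stellar flux at distance d: S = L/(4πd²) = 1.35×10²⁸/(4π·(2.54×10¹¹)²) = 16650 W/m².
For an isothermal sphere, absorbed (1−a)S·πr² = emitted σ·4πr²·T⁴, so T⁴ = (1−a)S/(4σ).
T⁴ = 1.00·16650/(4·5.67×10⁻⁸) = 7.342×10¹⁰ K⁴.

T ≈ 521 K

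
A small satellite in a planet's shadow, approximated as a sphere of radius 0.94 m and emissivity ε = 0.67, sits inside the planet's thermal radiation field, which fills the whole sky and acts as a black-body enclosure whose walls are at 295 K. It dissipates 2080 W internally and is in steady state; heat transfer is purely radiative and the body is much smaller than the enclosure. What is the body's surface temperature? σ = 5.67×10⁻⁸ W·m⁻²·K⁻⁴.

T ≈ 334 K

For a small grey body in a large enclosure, net radiated power = εσA(T⁴ − T_w⁴).
Steady state: P = εσA(T⁴ − T_w⁴) with A = 4πr² = 11.10 m².
T⁴ = P/(εσA) + T_w⁴ = 2080/(0.67·5.67×10⁻⁸·11.10) + (295)⁴
    = 4.931×10⁹ + 7.573×10⁹ = 1.250×10¹⁰ K⁴.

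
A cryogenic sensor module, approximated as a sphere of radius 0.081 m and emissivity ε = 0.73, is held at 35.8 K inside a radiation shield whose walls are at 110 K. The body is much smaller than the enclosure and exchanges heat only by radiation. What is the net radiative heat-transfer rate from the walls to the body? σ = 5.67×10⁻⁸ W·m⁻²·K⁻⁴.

P_net ≈ 0.494 W

For a small grey body in a large enclosure: P_net = εσA(T_body⁴ − T_wall⁴).
A = 4πr² = 0.08245 m²; T_body⁴ − T_wall⁴ = 1.643×10⁶ − 1.464×10⁸ = -1.448×10⁸ K⁴.
|P_net| = 0.73·5.67×10⁻⁸·0.08245·1.448×10⁸.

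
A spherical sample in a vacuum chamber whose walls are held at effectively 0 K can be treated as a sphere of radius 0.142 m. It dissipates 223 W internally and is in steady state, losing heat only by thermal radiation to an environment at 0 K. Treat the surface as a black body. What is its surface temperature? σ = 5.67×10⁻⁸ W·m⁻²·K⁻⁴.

T ≈ 353 K

Steady state: internal power = radiated power, P = εσA T⁴.
Radiating area A = 4πr² = 0.2534 m².
T⁴ = P/(εσA) = 223/(1.0·5.67×10⁻⁸·0.2534) = 1.552×10¹⁰ K⁴.
T = (1.552×10¹⁰)^(1/4).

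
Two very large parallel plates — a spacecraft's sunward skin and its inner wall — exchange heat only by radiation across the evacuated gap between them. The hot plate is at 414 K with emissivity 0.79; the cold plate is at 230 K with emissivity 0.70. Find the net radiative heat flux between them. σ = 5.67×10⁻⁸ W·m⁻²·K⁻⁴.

For two infinite grey parallel plates, q = σ(T₁⁴ − T₂⁴)/(1/ε₁ + 1/ε₂ − 1).
T₁⁴ − T₂⁴ = 2.938×10¹⁰ − 2.798×10⁹ = 2.658×10¹⁰ K⁴.
1/ε₁ + 1/ε₂ − 1 = 1.266 + 1.429 − 1 = 1.694.
q = 5.67×10⁻⁸ × 2.658×10¹⁰ / 1.694.

q ≈ 889 W/m²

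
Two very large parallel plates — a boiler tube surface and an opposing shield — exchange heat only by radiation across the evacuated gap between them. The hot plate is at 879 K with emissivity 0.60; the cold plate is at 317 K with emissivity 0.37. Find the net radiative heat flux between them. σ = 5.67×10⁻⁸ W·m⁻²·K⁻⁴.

q ≈ 9880 W/m²

For two infinite grey parallel plates, q = σ(T₁⁴ − T₂⁴)/(1/ε₁ + 1/ε₂ − 1).
T₁⁴ − T₂⁴ = 5.970×10¹¹ − 1.010×10¹⁰ = 5.869×10¹¹ K⁴.
1/ε₁ + 1/ε₂ − 1 = 1.667 + 2.703 − 1 = 3.369.
q = 5.67×10⁻⁸ × 5.869×10¹¹ / 3.369.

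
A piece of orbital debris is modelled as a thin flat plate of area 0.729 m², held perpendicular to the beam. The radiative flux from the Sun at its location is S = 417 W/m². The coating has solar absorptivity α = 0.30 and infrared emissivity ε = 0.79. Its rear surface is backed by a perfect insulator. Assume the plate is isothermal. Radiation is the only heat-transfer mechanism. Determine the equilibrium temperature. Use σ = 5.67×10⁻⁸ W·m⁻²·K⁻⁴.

T ≈ 230 K

At equilibrium, absorbed power = emitted power.
Absorbing cross-section = A = 0.7290 m²; emitting surface = A = 0.7290 m² (ratio 1).
αS·A_cross = εσ·A_surf·T⁴  ⇒  T⁴ = αS/(ε·1σ).
T⁴ = 0.300·417/(0.79·1·5.67×10⁻⁸) = 2.793×10⁹ K⁴.
T = (2.793×10⁹)^(1/4).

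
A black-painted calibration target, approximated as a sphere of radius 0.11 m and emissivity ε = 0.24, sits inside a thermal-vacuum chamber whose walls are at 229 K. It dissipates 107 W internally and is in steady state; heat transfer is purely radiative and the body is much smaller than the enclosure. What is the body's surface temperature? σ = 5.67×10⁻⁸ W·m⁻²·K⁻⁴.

T ≈ 483 K

For a small grey body in a large enclosure, net radiated power = εσA(T⁴ − T_w⁴).
Steady state: P = εσA(T⁴ − T_w⁴) with A = 4πr² = 0.1521 m².
T⁴ = P/(εσA) + T_w⁴ = 107/(0.24·5.67×10⁻⁸·0.1521) + (229)⁴
    = 5.171×10¹⁰ + 2.750×10⁹ = 5.446×10¹⁰ K⁴.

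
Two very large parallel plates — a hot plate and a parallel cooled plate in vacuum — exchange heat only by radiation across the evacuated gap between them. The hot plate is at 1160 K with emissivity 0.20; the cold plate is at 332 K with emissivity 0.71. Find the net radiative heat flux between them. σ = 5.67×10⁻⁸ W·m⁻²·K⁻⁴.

For two infinite grey parallel plates, q = σ(T₁⁴ − T₂⁴)/(1/ε₁ + 1/ε₂ − 1).
T₁⁴ − T₂⁴ = 1.811×10¹² − 1.215×10¹⁰ = 1.798×10¹² K⁴.
1/ε₁ + 1/ε₂ − 1 = 5.000 + 1.408 − 1 = 5.408.
q = 5.67×10⁻⁸ × 1.798×10¹² / 5.408.

q ≈ 18900 W/m²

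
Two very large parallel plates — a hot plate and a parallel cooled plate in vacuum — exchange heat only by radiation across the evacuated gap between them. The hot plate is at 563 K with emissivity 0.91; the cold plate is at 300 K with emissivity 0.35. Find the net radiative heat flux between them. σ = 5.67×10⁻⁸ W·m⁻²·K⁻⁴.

For two infinite grey parallel plates, q = σ(T₁⁴ − T₂⁴)/(1/ε₁ + 1/ε₂ − 1).
T₁⁴ − T₂⁴ = 1.005×10¹¹ − 8.100×10⁹ = 9.237×10¹⁰ K⁴.
1/ε₁ + 1/ε₂ − 1 = 1.099 + 2.857 − 1 = 2.956.
q = 5.67×10⁻⁸ × 9.237×10¹⁰ / 2.956.

q ≈ 1770 W/m²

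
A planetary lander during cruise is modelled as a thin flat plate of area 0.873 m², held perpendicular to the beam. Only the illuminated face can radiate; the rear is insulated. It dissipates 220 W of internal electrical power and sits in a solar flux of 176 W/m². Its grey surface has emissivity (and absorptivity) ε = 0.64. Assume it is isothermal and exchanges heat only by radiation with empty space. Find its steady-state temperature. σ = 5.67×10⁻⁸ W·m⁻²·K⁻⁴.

T ≈ 317 K

At steady state, absorbed solar power + internal power = radiated power.
Absorbed: α·S·A_cross = 0.64·176·0.8730 = 98.33 W (cross-section A).
Total input = 98.33 + 220 = 318.3 W.
Radiated: εσ·A_surf·T⁴ with A_surf = A = 0.8730 m².
T⁴ = 318.3/(0.64·5.67×10⁻⁸·0.8730) = 1.005×10¹⁰ K⁴.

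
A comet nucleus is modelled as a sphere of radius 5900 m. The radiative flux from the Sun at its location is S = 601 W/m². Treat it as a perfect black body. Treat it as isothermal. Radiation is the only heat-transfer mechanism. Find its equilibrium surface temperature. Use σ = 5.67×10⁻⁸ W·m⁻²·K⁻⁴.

T ≈ 227 K

At equilibrium, absorbed power = emitted power.
Absorbing cross-section = πr² = 1.094×10⁸ m²; emitting surface = 4πr² = 4.374×10⁸ m² (ratio 4).
S·A_cross = εσ·A_surf·T⁴  ⇒  T⁴ = S/(4σ).
T⁴ = 1.00·601/(4·5.67×10⁻⁸) = 2.650×10⁹ K⁴.
T = (2.650×10⁹)^(1/4).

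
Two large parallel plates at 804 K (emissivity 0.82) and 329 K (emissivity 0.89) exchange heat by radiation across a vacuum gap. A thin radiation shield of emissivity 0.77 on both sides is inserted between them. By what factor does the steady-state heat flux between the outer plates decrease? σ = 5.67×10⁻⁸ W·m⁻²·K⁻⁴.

Without shield: q₀ = σΔ(T⁴)/(1/ε₁+1/ε₂−1) with denominator 1.343.
With shield the two gaps are in series; the resistances add: (1/ε₁+1/ε_s−1)+(1/ε_s+1/ε₂−1) = 1.518+1.422 = 2.941.
Heat-flux ratio q₀/q = 2.941/1.343.

factor ≈ 2.19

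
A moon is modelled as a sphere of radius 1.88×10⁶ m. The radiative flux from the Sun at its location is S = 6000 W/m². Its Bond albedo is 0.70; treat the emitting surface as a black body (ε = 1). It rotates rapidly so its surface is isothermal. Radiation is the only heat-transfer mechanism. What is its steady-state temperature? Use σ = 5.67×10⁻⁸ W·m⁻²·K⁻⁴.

At equilibrium, absorbed power = emitted power.
Absorbing cross-section = πr² = 1.110×10¹³ m²; emitting surface = 4πr² = 4.441×10¹³ m² (ratio 4).
(1−a)S·A_cross = εσ·A_surf·T⁴  ⇒  T⁴ = (1−a)S/(4σ).
T⁴ = 0.300·6000/(4·5.67×10⁻⁸) = 7.937×10⁹ K⁴.
T = (7.937×10⁹)^(1/4).

T ≈ 298 K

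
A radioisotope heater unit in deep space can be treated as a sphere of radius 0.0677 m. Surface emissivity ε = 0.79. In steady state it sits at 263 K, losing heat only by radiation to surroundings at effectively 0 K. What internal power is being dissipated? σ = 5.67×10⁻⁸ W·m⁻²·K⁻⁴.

P ≈ 12.3 W

Steady state: P = εσA T⁴.
A = 4πr² = 0.05760 m²; T⁴ = (263)⁴ = 4.784×10⁹ K⁴.
P = 0.79 × 5.67×10⁻⁸ × 0.05760 × 4.784×10⁹.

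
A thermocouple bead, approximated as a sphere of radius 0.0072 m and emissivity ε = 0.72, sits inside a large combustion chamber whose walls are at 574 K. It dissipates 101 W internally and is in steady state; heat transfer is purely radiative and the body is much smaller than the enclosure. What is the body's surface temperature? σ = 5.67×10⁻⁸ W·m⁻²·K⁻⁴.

For a small grey body in a large enclosure, net radiated power = εσA(T⁴ − T_w⁴).
Steady state: P = εσA(T⁴ − T_w⁴) with A = 4πr² = 6.514×10⁻⁴ m².
T⁴ = P/(εσA) + T_w⁴ = 101/(0.72·5.67×10⁻⁸·6.514×10⁻⁴) + (574)⁴
    = 3.798×10¹² + 1.086×10¹¹ = 3.906×10¹² K⁴.

T ≈ 1410 K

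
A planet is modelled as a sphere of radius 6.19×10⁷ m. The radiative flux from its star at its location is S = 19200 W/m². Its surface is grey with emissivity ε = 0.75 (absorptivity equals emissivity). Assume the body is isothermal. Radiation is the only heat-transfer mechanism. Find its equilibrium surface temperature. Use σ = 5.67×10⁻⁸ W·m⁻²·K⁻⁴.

T ≈ 539 K

At equilibrium, absorbed power = emitted power.
Absorbing cross-section = πr² = 1.204×10¹⁶ m²; emitting surface = 4πr² = 4.815×10¹⁶ m² (ratio 4).
εS·A_cross = εσ·A_surf·T⁴  ⇒  T⁴ = S/(4σ)   (ε cancels).
T⁴ = 19200/(4·5.67×10⁻⁸) = 8.466×10¹⁰ K⁴.
T = (8.466×10¹⁰)^(1/4).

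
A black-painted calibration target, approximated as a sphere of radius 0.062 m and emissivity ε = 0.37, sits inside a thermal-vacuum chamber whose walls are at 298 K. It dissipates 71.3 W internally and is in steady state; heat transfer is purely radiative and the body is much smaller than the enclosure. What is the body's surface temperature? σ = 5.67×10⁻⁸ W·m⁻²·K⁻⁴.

T ≈ 529 K

For a small grey body in a large enclosure, net radiated power = εσA(T⁴ − T_w⁴).
Steady state: P = εσA(T⁴ − T_w⁴) with A = 4πr² = 0.04831 m².
T⁴ = P/(εσA) + T_w⁴ = 71.3/(0.37·5.67×10⁻⁸·0.04831) + (298)⁴
    = 7.036×10¹⁰ + 7.886×10⁹ = 7.824×10¹⁰ K⁴.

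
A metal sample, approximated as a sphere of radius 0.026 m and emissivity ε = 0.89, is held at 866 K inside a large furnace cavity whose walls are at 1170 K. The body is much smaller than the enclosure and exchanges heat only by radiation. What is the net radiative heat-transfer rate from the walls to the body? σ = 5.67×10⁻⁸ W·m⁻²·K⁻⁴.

P_net ≈ 562 W

For a small grey body in a large enclosure: P_net = εσA(T_body⁴ − T_wall⁴).
A = 4πr² = 0.008495 m²; T_body⁴ − T_wall⁴ = 5.624×10¹¹ − 1.874×10¹² = -1.311×10¹² K⁴.
|P_net| = 0.89·5.67×10⁻⁸·0.008495·1.311×10¹².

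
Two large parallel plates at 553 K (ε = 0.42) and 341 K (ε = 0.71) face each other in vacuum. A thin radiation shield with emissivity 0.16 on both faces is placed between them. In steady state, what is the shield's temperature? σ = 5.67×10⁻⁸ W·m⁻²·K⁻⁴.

T_s ≈ 475 K

In steady state the net flux on the hot side equals that on the cold side.
σ(T₁⁴−T_s⁴)/D₁ = σ(T_s⁴−T₂⁴)/D₂, with D₁ = 1/ε₁+1/ε_s−1 = 7.631, D₂ = 1/ε_s+1/ε₂−1 = 6.658.
Solve for T_s⁴: T_s⁴ = (D₂·T₁⁴ + D₁·T₂⁴)/(D₁+D₂) = 5.080×10¹⁰ K⁴.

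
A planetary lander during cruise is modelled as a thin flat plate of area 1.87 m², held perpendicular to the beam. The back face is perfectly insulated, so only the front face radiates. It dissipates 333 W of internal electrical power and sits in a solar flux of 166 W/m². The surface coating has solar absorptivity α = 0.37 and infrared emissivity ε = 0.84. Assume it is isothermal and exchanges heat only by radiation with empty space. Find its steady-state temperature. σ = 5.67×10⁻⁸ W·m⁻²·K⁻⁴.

At steady state, absorbed solar power + internal power = radiated power.
Absorbed: α·S·A_cross = 0.37·166·1.870 = 114.9 W (cross-section A).
Total input = 114.9 + 333 = 447.9 W.
Radiated: εσ·A_surf·T⁴ with A_surf = A = 1.870 m².
T⁴ = 447.9/(0.84·5.67×10⁻⁸·1.870) = 5.028×10⁹ K⁴.

T ≈ 266 K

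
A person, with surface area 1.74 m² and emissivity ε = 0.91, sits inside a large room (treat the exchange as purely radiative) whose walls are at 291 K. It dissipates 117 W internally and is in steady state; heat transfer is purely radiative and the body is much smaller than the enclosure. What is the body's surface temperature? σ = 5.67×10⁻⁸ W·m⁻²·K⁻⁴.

For a small grey body in a large enclosure, net radiated power = εσA(T⁴ − T_w⁴).
Steady state: P = εσA(T⁴ − T_w⁴) with A = 1.74 m².
T⁴ = P/(εσA) + T_w⁴ = 117/(0.91·5.67×10⁻⁸·1.740) + (291)⁴
    = 1.303×10⁹ + 7.171×10⁹ = 8.474×10⁹ K⁴.

T ≈ 303 K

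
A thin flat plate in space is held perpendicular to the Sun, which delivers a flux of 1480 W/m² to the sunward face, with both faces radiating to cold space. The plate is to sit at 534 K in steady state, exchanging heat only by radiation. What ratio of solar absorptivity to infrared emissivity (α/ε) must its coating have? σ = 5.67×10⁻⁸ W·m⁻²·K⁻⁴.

Balance: αS·A = εσ·2A·T⁴ ⇒ α/ε = 2σT⁴/S.
α/ε = 2·5.67×10⁻⁸·(534)⁴/1480 = 2·5.67×10⁻⁸·8.131×10¹⁰/1480.

α/ε ≈ 6.23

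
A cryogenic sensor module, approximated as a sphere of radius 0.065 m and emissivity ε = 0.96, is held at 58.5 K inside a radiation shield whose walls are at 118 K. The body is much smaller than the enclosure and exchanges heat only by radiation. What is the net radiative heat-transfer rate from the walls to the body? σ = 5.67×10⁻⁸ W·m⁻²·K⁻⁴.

For a small grey body in a large enclosure: P_net = εσA(T_body⁴ − T_wall⁴).
A = 4πr² = 0.05309 m²; T_body⁴ − T_wall⁴ = 1.171×10⁷ − 1.939×10⁸ = -1.822×10⁸ K⁴.
|P_net| = 0.96·5.67×10⁻⁸·0.05309·1.822×10⁸.

P_net ≈ 0.526 W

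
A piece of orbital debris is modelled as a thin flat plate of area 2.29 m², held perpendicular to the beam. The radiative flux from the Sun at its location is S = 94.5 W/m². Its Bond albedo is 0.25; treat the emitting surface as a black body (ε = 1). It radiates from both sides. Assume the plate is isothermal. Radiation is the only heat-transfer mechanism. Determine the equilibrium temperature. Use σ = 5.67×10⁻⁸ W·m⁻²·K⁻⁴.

At equilibrium, absorbed power = emitted power.
Absorbing cross-section = A = 2.290 m²; emitting surface = 2A = 4.580 m² (ratio 2).
(1−a)S·A_cross = εσ·A_surf·T⁴  ⇒  T⁴ = (1−a)S/(2σ).
T⁴ = 0.750·94.5/(2·5.67×10⁻⁸) = 6.250×10⁸ K⁴.
T = (6.250×10⁸)^(1/4).

T ≈ 158 K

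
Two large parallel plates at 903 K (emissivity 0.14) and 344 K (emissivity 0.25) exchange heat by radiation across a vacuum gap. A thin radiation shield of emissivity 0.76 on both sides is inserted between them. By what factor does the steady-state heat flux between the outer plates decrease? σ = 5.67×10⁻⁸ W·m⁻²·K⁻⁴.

Without shield: q₀ = σΔ(T⁴)/(1/ε₁+1/ε₂−1) with denominator 10.14.
With shield the two gaps are in series; the resistances add: (1/ε₁+1/ε_s−1)+(1/ε_s+1/ε₂−1) = 7.459+4.316 = 11.77.
Heat-flux ratio q₀/q = 11.77/10.14.

factor ≈ 1.16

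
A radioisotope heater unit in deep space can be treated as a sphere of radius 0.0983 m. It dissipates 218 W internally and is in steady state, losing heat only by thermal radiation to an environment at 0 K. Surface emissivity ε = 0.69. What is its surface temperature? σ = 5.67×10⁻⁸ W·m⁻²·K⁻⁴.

Steady state: internal power = radiated power, P = εσA T⁴.
Radiating area A = 4πr² = 0.1214 m².
T⁴ = P/(εσA) = 218/(0.69·5.67×10⁻⁸·0.1214) = 4.589×10¹⁰ K⁴.
T = (4.589×10¹⁰)^(1/4).

T ≈ 463 K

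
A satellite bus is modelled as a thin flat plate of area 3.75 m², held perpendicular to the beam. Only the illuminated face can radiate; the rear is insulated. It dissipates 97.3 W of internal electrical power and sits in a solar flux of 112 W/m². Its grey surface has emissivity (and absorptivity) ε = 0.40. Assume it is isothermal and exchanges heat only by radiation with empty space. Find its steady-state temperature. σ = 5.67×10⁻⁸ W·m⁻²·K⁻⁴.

At steady state, absorbed solar power + internal power = radiated power.
Absorbed: α·S·A_cross = 0.40·112·3.750 = 168.0 W (cross-section A).
Total input = 168.0 + 97.3 = 265.3 W.
Radiated: εσ·A_surf·T⁴ with A_surf = A = 3.750 m².
T⁴ = 265.3/(0.40·5.67×10⁻⁸·3.750) = 3.119×10⁹ K⁴.

T ≈ 236 K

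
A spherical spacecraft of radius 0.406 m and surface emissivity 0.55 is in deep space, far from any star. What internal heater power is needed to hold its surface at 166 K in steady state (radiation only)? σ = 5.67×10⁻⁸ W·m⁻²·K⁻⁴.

P = εσ·4πr²·T⁴.
4πr² = 2.071 m²; T⁴ = 7.593×10⁸ K⁴.
P = 0.55·5.67×10⁻⁸·2.071·7.593×10⁸.

P ≈ 49.1 W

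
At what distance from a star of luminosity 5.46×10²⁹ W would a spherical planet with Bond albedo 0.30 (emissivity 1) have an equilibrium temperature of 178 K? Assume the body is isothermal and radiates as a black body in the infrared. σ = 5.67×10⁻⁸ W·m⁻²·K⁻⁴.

d ≈ 1.16×10¹³ m

For an isothermal black-emitting sphere, (1−a)S·πr² = σ·4πr²·T⁴ ⇒ S = 4σT⁴/(1−a).
S = 4·5.67×10⁻⁸·(178)⁴/0.700 = 325.3 W/m².
Flux falls as S = L/(4πd²), so d = √(L/(4πS)) = √(5.46×10²⁹/(4π·325.3)).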